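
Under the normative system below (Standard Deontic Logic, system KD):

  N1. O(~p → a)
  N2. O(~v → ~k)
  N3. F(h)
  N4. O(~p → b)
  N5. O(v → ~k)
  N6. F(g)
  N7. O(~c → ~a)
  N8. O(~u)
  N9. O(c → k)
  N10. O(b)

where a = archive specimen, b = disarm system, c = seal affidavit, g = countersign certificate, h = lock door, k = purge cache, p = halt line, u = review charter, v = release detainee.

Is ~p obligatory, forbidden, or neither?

Forbidden

Premises 5 and 2 cover both cases: O(v → ~k) and O(~v → ~k). Since v ∨ ~v is a tautology, O(~k) follows.
The contrapositive of premise 9 (O(c → k)) is O(~k → ~c), and O(~k) is already established, so O(~c).
With premise 7, O(~c → ~a), the K-axiom yields O(~a).
Premise 1, O(~p → a), contraposes to O(~a → p); with O(~a) we get O(p).
Premises 3, 4, 6, 8, 10 do not contribute to this derivation.
Thus O(p), which is F(~p): ~p is forbidden.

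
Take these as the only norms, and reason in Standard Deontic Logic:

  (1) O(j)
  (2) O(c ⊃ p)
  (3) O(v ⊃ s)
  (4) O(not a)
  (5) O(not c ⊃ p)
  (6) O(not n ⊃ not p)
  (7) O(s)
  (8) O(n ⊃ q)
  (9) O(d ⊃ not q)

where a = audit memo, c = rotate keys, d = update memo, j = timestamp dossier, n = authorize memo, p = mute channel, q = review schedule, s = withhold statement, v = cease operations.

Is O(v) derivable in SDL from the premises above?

No

Premise 3 is O(v ⊃ s); even if O(s) held, inferring O(v) would be affirming the consequent — invalid.
No other premise forces O(v). An ideal world satisfying every premise can still have v false, so O(v) is not derivable.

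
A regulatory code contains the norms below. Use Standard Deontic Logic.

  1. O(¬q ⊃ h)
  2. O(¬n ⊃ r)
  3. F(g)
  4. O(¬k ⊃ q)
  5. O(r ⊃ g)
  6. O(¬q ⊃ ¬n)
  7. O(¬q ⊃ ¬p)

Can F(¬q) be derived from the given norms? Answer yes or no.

F(g) at premise 3 means O(¬g).
Premise 5, O(r ⊃ g), contraposes to O(¬g ⊃ ¬r); with O(¬g) we get O(¬r).
Premise 2, O(¬n ⊃ r), contraposes to O(¬r ⊃ n); with O(¬r) we get O(n).
Premise 6, O(¬q ⊃ ¬n), contraposes to O(n ⊃ q); with O(n) we get O(q).
Premises 1, 4, 7 do not contribute to this derivation.
So O(q) holds, i.e. F(¬q). The claim follows.

Yes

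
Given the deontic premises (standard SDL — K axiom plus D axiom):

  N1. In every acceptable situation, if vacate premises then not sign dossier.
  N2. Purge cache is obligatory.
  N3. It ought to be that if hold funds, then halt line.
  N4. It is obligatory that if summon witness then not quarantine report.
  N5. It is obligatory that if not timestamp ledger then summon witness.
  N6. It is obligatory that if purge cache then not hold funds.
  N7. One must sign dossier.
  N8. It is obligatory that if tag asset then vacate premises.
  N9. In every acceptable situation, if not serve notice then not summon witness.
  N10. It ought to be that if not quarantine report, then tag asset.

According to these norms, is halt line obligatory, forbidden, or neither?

Neither

Premise 3 is O(hold_funds → halt_line), but O(hold_funds) is not derivable from the premises, so it does not yield O(halt_line).
No premise or chain of K-axiom applications forces O(halt_line), and none forces O(¬halt_line). So halt_line is neither obligatory nor forbidden under these norms.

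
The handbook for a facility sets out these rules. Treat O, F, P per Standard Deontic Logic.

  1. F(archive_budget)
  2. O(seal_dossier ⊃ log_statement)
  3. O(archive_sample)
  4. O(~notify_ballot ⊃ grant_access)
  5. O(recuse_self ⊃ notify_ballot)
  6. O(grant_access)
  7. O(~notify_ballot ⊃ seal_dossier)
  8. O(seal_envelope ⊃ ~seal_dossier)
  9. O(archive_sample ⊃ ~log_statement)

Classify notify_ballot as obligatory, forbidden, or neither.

Premise 3 gives O(archive_sample).
Premise 9 is O(archive_sample ⊃ ~log_statement); since O(archive_sample), deontic closure gives O(~log_statement).
The contrapositive of premise 2 (O(seal_dossier ⊃ log_statement)) is O(~log_statement ⊃ ~seal_dossier), and O(~log_statement) is already established, so O(~seal_dossier).
The contrapositive of premise 7 (O(~notify_ballot ⊃ seal_dossier)) is O(~seal_dossier ⊃ notify_ballot), and O(~seal_dossier) is already established, so O(notify_ballot).
Premises 1, 4, 5, 6, 8 do not contribute to this derivation.
Hence notify_ballot is obligatory.

Obligatory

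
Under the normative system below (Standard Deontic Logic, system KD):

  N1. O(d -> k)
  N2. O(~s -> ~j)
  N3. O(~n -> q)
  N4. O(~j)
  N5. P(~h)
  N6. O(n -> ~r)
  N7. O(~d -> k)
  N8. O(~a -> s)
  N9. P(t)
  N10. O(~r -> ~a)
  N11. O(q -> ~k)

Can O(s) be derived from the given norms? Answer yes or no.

Yes

Premises 7 and 1 cover both cases: O(~d -> k) and O(d -> k). Since ~d ∨ d is a tautology, O(k) follows.
The contrapositive of premise 11 (O(q -> ~k)) is O(k -> ~q), and O(k) is already established, so O(~q).
Premise 3 is O(~n -> q); contrapositively O(~q -> n). Since O(~q) holds, K gives O(n).
From O(n) and premise 6, O(n -> ~r), we obtain O(~r).
With premise 10, O(~r -> ~a), the K-axiom yields O(~a).
Premise 8 is O(~a -> s); since O(~a), deontic closure gives O(s).
Premises 2, 4, 5, 9 do not contribute to this derivation.
So O(s) follows.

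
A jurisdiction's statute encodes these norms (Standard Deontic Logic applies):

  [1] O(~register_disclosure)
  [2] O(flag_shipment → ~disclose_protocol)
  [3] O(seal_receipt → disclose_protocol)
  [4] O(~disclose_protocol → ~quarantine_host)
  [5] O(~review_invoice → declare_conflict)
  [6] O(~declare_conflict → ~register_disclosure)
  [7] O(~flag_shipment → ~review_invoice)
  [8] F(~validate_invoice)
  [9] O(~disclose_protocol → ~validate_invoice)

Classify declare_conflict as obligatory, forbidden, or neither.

F(~validate_invoice) at premise 8 means O(validate_invoice).
Premise 9 is O(~disclose_protocol → ~validate_invoice); contrapositively O(validate_invoice → disclose_protocol). Since O(validate_invoice) holds, K gives O(disclose_protocol).
Premise 2 is O(flag_shipment → ~disclose_protocol); contrapositively O(disclose_protocol → ~flag_shipment). Since O(disclose_protocol) holds, K gives O(~flag_shipment).
From O(~flag_shipment) and premise 7, O(~flag_shipment → ~review_invoice), we obtain O(~review_invoice).
Applying K to premise 5 (O(~review_invoice → declare_conflict)) and O(~review_invoice) yields O(declare_conflict).
Premises 1, 3, 4, 6 do not contribute to this derivation.
Hence declare_conflict is obligatory.

Obligatory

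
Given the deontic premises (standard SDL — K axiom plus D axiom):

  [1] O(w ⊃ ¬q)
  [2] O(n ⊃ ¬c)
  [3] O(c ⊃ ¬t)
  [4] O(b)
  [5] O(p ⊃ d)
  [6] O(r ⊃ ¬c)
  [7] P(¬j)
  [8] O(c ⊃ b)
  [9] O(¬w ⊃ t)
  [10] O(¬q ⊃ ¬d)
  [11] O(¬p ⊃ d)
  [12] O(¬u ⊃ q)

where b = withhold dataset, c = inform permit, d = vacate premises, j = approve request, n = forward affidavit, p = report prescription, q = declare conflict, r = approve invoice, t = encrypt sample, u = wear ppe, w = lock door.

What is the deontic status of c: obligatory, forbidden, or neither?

Forbidden

Premises 5 and 11 are O(p ⊃ d) and O(¬p ⊃ d); every ideal world satisfies p or ¬p, so in either case d holds — hence O(d).
The contrapositive of premise 10 (O(¬q ⊃ ¬d)) is O(d ⊃ q), and O(d) is already established, so O(q).
Premise 1 is O(w ⊃ ¬q); contrapositively O(q ⊃ ¬w). Since O(q) holds, K gives O(¬w).
Applying K to premise 9 (O(¬w ⊃ t)) and O(¬w) yields O(t).
Premise 3, O(c ⊃ ¬t), contraposes to O(t ⊃ ¬c); with O(t) we get O(¬c).
Premises 2, 4, 6, 7, 8, 12 do not contribute to this derivation.
Thus O(¬c), which is F(c): c is forbidden.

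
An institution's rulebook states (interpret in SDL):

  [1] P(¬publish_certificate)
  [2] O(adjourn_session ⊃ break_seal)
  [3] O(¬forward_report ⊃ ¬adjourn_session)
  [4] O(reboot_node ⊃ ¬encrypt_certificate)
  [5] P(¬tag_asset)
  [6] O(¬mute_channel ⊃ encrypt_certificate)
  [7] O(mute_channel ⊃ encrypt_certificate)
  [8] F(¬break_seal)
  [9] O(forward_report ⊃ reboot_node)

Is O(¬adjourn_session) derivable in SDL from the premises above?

Premises 7 and 6 are O(mute_channel ⊃ encrypt_certificate) and O(¬mute_channel ⊃ encrypt_certificate); every ideal world satisfies mute_channel or ¬mute_channel, so in either case encrypt_certificate holds — hence O(encrypt_certificate).
The contrapositive of premise 4 (O(reboot_node ⊃ ¬encrypt_certificate)) is O(encrypt_certificate ⊃ ¬reboot_node), and O(encrypt_certificate) is already established, so O(¬reboot_node).
Premise 9, O(forward_report ⊃ reboot_node), contraposes to O(¬reboot_node ⊃ ¬forward_report); with O(¬reboot_node) we get O(¬forward_report).
From O(¬forward_report) and premise 3, O(¬forward_report ⊃ ¬adjourn_session), we obtain O(¬adjourn_session).
Premises 1, 2, 5, 8 do not contribute to this derivation.
So O(¬adjourn_session) follows.

Yes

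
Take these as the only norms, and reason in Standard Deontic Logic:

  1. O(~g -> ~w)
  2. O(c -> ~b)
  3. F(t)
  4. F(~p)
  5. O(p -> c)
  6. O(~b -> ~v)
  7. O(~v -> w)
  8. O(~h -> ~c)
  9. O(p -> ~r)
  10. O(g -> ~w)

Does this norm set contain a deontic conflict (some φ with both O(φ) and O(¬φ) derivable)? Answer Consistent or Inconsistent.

Premises 10 and 1 cover both cases: O(g -> ~w) and O(~g -> ~w). Since g ∨ ~g is a tautology, O(~w) follows.
Premise 7, O(~v -> w), contraposes to O(~w -> v); with O(~w) we get O(v).
The contrapositive of premise 6 (O(~b -> ~v)) is O(v -> b), and O(v) is already established, so O(b).
Premise 2 is O(c -> ~b); contrapositively O(b -> ~c). Since O(b) holds, K gives O(~c).
Premise 5 is O(p -> c); contrapositively O(~c -> ~p). Since O(~c) holds, K gives O(~p).
However, F(~p) at premise 4 amounts to O(p).
We now have both O(~p) and O(p) — p is simultaneously obligatory and forbidden, violating the D-axiom.

Inconsistent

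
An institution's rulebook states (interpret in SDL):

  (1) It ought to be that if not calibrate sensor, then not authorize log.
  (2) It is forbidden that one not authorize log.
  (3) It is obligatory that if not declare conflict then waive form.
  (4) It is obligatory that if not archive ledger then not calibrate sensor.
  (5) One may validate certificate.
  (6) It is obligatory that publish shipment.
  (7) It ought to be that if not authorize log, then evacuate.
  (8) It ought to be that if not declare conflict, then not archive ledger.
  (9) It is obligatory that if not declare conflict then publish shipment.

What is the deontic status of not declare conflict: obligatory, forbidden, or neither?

F(¬authorize_log) at premise 2 means O(authorize_log).
The contrapositive of premise 1 (O(¬calibrate_sensor → ¬authorize_log)) is O(authorize_log → calibrate_sensor), and O(authorize_log) is already established, so O(calibrate_sensor).
Premise 4, O(¬archive_ledger → ¬calibrate_sensor), contraposes to O(calibrate_sensor → archive_ledger); with O(calibrate_sensor) we get O(archive_ledger).
The contrapositive of premise 8 (O(¬declare_conflict → ¬archive_ledger)) is O(archive_ledger → declare_conflict), and O(archive_ledger) is already established, so O(declare_conflict).
Premises 3, 5, 6, 7, 9 do not contribute to this derivation.
Thus O(declare_conflict), which is F(¬declare_conflict): ¬declare_conflict is forbidden.

Forbidden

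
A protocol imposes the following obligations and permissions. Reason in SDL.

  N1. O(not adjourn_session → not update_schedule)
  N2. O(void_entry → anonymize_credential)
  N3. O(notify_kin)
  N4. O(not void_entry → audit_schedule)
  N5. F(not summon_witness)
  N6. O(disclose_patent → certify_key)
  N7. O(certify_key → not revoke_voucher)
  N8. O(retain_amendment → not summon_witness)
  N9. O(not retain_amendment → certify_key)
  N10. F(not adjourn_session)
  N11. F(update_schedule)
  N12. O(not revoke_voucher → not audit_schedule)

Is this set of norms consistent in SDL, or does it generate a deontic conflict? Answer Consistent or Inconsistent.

Consistent

Premise 1 is O(not adjourn_session → not update_schedule); even if O(not update_schedule) held, inferring O(not adjourn_session) would be affirming the consequent — invalid.
So O(not adjourn_session) is not derivable, and the apparent clash with O(adjourn_session) does not arise.
A world satisfying every obligation exists (e.g. adjourn_session=true, anonymize_credential=true, audit_schedule=false, certify_key=true, disclose_patent=false, notify_kin=true, retain_amendment=false, revoke_voucher=false, summon_witness=true, update_schedule=false, void_entry=true); no atom is both obligatory and forbidden, so the set is consistent.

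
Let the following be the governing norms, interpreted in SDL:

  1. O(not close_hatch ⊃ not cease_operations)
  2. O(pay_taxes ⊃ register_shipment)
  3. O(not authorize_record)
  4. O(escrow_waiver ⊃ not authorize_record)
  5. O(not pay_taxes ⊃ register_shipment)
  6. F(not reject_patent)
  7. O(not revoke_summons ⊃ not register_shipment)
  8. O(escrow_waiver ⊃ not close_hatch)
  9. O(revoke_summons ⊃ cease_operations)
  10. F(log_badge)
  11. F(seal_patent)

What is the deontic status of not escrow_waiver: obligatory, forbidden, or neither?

Premises 5 and 2 are O(not pay_taxes ⊃ register_shipment) and O(pay_taxes ⊃ register_shipment); every ideal world satisfies not pay_taxes or pay_taxes, so in either case register_shipment holds — hence O(register_shipment).
Premise 7, O(not revoke_summons ⊃ not register_shipment), contraposes to O(register_shipment ⊃ revoke_summons); with O(register_shipment) we get O(revoke_summons).
From O(revoke_summons) and premise 9, O(revoke_summons ⊃ cease_operations), we obtain O(cease_operations).
Premise 1, O(not close_hatch ⊃ not cease_operations), contraposes to O(cease_operations ⊃ close_hatch); with O(cease_operations) we get O(close_hatch).
The contrapositive of premise 8 (O(escrow_waiver ⊃ not close_hatch)) is O(close_hatch ⊃ not escrow_waiver), and O(close_hatch) is already established, so O(not escrow_waiver).
Premises 3, 4, 6, 10, 11 do not contribute to this derivation.
Hence not escrow_waiver is obligatory.

Obligatory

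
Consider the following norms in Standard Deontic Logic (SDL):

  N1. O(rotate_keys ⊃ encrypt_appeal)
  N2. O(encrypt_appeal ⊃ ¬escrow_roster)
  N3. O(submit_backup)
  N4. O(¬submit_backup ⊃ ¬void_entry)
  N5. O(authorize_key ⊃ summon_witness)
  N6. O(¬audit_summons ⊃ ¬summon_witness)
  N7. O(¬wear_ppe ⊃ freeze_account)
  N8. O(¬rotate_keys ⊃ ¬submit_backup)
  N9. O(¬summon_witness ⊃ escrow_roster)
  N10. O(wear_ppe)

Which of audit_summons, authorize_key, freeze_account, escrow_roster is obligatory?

From premise 3 we have O(submit_backup).
Premise 8 is O(¬rotate_keys ⊃ ¬submit_backup); contrapositively O(submit_backup ⊃ rotate_keys). Since O(submit_backup) holds, K gives O(rotate_keys).
Premise 1 is O(rotate_keys ⊃ encrypt_appeal); since O(rotate_keys), deontic closure gives O(encrypt_appeal).
From O(encrypt_appeal) and premise 2, O(encrypt_appeal ⊃ ¬escrow_roster), we obtain O(¬escrow_roster).
The contrapositive of premise 9 (O(¬summon_witness ⊃ escrow_roster)) is O(¬escrow_roster ⊃ summon_witness), and O(¬escrow_roster) is already established, so O(summon_witness).
Premise 6 is O(¬audit_summons ⊃ ¬summon_witness); contrapositively O(summon_witness ⊃ audit_summons). Since O(summon_witness) holds, K gives O(audit_summons).
So O(audit_summons) holds — audit_summons is obligatory. None of the other listed options is made obligatory by any chain of premises.

audit_summons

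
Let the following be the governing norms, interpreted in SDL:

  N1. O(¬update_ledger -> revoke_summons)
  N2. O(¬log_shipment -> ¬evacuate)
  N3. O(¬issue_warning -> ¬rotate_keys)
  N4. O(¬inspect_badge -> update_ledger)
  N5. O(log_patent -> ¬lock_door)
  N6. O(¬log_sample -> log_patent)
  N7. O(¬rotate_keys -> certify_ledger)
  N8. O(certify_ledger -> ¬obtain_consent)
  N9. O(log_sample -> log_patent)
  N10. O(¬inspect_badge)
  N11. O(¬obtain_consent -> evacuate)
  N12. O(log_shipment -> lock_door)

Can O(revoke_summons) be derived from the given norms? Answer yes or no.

No

Premise 1 is O(¬update_ledger -> revoke_summons), but O(¬update_ledger) is not derivable from the premises, so it does not yield O(revoke_summons).
No other premise forces O(revoke_summons). An ideal world satisfying every premise can still have revoke_summons false, so O(revoke_summons) is not derivable.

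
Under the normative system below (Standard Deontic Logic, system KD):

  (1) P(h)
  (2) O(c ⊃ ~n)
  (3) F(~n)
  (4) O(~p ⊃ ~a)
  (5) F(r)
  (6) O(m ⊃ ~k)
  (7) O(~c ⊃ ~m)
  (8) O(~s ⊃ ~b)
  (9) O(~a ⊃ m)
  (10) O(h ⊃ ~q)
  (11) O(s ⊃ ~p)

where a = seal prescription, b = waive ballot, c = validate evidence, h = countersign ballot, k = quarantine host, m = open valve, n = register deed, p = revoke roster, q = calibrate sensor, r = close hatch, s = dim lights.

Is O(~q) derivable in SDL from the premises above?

Premise 10 is O(h ⊃ ~q), but O(h) is not derivable from the premises (the permission P(h) asserts only ~O(~h), not O(h)), so it does not yield O(~q).
No other premise forces O(~q). An ideal world satisfying every premise can still have ~q false, so O(~q) is not derivable.

No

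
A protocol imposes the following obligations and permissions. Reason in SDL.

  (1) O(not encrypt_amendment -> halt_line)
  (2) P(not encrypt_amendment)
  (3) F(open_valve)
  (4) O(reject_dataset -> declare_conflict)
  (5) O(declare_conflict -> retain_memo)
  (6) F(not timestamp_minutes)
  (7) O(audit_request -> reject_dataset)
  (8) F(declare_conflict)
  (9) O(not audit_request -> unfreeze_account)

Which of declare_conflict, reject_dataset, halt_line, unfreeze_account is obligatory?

Premise 8, F(declare_conflict), is equivalent to O(not declare_conflict).
Premise 4, O(reject_dataset -> declare_conflict), contraposes to O(not declare_conflict -> not reject_dataset); with O(not declare_conflict) we get O(not reject_dataset).
Premise 7, O(audit_request -> reject_dataset), contraposes to O(not reject_dataset -> not audit_request); with O(not reject_dataset) we get O(not audit_request).
With premise 9, O(not audit_request -> unfreeze_account), the K-axiom yields O(unfreeze_account).
So O(unfreeze_account) holds — unfreeze_account is obligatory. None of the other listed options is made obligatory by any chain of premises.

unfreeze_account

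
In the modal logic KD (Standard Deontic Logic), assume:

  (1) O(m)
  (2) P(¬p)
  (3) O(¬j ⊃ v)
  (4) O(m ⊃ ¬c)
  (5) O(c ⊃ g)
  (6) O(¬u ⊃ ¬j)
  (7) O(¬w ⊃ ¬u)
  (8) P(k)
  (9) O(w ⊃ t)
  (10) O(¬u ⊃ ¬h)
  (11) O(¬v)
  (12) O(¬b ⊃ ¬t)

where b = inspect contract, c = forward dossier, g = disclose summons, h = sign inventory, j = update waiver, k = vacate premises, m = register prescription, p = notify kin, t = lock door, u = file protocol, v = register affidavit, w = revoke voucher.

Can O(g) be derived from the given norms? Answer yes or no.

No

Premise 5 is O(c ⊃ g), but O(c) is not derivable from the premises, so it does not yield O(g).
No other premise forces O(g). An ideal world satisfying every premise can still have g false, so O(g) is not derivable.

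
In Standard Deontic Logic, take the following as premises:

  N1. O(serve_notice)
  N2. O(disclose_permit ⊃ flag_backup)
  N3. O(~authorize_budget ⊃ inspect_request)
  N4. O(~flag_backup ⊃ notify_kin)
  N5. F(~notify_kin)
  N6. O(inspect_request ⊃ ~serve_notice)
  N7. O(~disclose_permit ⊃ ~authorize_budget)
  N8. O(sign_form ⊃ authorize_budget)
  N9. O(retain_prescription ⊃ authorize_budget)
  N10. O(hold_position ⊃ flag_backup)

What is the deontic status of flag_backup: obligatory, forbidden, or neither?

Premise 1 gives O(serve_notice).
Premise 6 is O(inspect_request ⊃ ~serve_notice); contrapositively O(serve_notice ⊃ ~inspect_request). Since O(serve_notice) holds, K gives O(~inspect_request).
The contrapositive of premise 3 (O(~authorize_budget ⊃ inspect_request)) is O(~inspect_request ⊃ authorize_budget), and O(~inspect_request) is already established, so O(authorize_budget).
The contrapositive of premise 7 (O(~disclose_permit ⊃ ~authorize_budget)) is O(authorize_budget ⊃ disclose_permit), and O(authorize_budget) is already established, so O(disclose_permit).
Premise 2 is O(disclose_permit ⊃ flag_backup); since O(disclose_permit), deontic closure gives O(flag_backup).
Premises 4, 5, 8, 9, 10 do not contribute to this derivation.
Hence flag_backup is obligatory.

Obligatory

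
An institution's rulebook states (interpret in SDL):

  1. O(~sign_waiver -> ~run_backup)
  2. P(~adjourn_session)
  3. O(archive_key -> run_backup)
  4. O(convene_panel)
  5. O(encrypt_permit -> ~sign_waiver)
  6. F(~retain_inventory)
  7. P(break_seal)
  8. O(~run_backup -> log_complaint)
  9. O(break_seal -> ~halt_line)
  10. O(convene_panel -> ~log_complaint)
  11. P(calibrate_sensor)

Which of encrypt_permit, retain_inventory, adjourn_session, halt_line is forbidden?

Premise 4 states O(convene_panel) outright.
Premise 10 is O(convene_panel -> ~log_complaint); since O(convene_panel), deontic closure gives O(~log_complaint).
Premise 8, O(~run_backup -> log_complaint), contraposes to O(~log_complaint -> run_backup); with O(~log_complaint) we get O(run_backup).
Premise 1, O(~sign_waiver -> ~run_backup), contraposes to O(run_backup -> sign_waiver); with O(run_backup) we get O(sign_waiver).
Premise 5 is O(encrypt_permit -> ~sign_waiver); contrapositively O(sign_waiver -> ~encrypt_permit). Since O(sign_waiver) holds, K gives O(~encrypt_permit).
So O(~encrypt_permit) holds, i.e. encrypt_permit is forbidden. None of the other listed options is forbidden under the premises.

encrypt_permit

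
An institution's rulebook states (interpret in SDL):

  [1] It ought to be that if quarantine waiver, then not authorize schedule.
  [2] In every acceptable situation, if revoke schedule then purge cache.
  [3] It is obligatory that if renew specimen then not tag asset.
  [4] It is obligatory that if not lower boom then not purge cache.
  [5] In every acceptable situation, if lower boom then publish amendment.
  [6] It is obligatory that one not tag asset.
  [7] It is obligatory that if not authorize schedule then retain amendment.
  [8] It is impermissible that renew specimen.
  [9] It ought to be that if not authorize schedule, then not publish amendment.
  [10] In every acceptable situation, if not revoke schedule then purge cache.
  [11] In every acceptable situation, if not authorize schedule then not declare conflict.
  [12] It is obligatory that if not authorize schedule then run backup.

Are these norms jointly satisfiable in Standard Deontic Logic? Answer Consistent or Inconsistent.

Premise 3 is O(renew_specimen → ¬tag_asset); even if O(¬tag_asset) held, inferring O(renew_specimen) would be affirming the consequent — invalid.
So O(renew_specimen) is not derivable, and the apparent clash with O(¬renew_specimen) does not arise.
A world satisfying every obligation exists (e.g. authorize_schedule=true, declare_conflict=false, lower_boom=true, publish_amendment=true, purge_cache=true, quarantine_waiver=false, renew_specimen=false, retain_amendment=false, revoke_schedule=false, run_backup=false, tag_asset=false); no atom is both obligatory and forbidden, so the set is consistent.

Consistent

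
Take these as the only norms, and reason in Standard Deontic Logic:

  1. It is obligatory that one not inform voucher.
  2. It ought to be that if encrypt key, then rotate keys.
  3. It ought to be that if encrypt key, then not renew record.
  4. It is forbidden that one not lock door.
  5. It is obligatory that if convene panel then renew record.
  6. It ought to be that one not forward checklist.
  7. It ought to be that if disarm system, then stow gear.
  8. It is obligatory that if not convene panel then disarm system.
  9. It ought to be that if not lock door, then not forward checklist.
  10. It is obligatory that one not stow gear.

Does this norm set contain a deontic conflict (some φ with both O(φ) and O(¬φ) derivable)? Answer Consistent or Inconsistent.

Consistent

Premise 9 is O(¬lock_door → ¬forward_checklist); even if O(¬forward_checklist) held, inferring O(¬lock_door) would be affirming the consequent — invalid.
So O(¬lock_door) is not derivable, and the apparent clash with O(lock_door) does not arise.
A world satisfying every obligation exists (e.g. convene_panel=true, disarm_system=false, encrypt_key=false, forward_checklist=false, inform_voucher=false, lock_door=true, renew_record=true, rotate_keys=false, stow_gear=false); no atom is both obligatory and forbidden, so the set is consistent.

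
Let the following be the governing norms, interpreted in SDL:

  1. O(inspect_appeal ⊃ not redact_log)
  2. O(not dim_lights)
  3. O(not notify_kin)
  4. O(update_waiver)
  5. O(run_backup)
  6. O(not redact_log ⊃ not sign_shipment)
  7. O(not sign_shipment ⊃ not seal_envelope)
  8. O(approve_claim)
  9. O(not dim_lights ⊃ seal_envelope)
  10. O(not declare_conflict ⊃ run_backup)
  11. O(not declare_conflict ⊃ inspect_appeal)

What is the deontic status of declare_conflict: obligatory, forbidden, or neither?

Obligatory

Premise 2 gives O(not dim_lights).
Applying K to premise 9 (O(not dim_lights ⊃ seal_envelope)) and O(not dim_lights) yields O(seal_envelope).
Premise 7 is O(not sign_shipment ⊃ not seal_envelope); contrapositively O(seal_envelope ⊃ sign_shipment). Since O(seal_envelope) holds, K gives O(sign_shipment).
The contrapositive of premise 6 (O(not redact_log ⊃ not sign_shipment)) is O(sign_shipment ⊃ redact_log), and O(sign_shipment) is already established, so O(redact_log).
The contrapositive of premise 1 (O(inspect_appeal ⊃ not redact_log)) is O(redact_log ⊃ not inspect_appeal), and O(redact_log) is already established, so O(not inspect_appeal).
Premise 11, O(not declare_conflict ⊃ inspect_appeal), contraposes to O(not inspect_appeal ⊃ declare_conflict); with O(not inspect_appeal) we get O(declare_conflict).
Premises 3, 4, 5, 8, 10 do not contribute to this derivation.
Hence declare_conflict is obligatory.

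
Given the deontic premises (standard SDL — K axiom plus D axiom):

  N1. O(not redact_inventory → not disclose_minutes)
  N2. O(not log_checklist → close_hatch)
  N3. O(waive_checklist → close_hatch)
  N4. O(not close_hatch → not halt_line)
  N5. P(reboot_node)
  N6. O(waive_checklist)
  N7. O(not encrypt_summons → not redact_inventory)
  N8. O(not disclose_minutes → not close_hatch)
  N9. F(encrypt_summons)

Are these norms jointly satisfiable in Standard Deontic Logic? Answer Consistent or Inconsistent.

From premise 6 we have O(waive_checklist).
Applying K to premise 3 (O(waive_checklist → close_hatch)) and O(waive_checklist) yields O(close_hatch).
The contrapositive of premise 8 (O(not disclose_minutes → not close_hatch)) is O(close_hatch → disclose_minutes), and O(close_hatch) is already established, so O(disclose_minutes).
Premise 1, O(not redact_inventory → not disclose_minutes), contraposes to O(disclose_minutes → redact_inventory); with O(disclose_minutes) we get O(redact_inventory).
Premise 7, O(not encrypt_summons → not redact_inventory), contraposes to O(redact_inventory → encrypt_summons); with O(redact_inventory) we get O(encrypt_summons).
Yet premise 9 is F(encrypt_summons), i.e. O(not encrypt_summons).
We now have both O(encrypt_summons) and O(not encrypt_summons) — encrypt_summons is simultaneously obligatory and forbidden, violating the D-axiom.

Inconsistent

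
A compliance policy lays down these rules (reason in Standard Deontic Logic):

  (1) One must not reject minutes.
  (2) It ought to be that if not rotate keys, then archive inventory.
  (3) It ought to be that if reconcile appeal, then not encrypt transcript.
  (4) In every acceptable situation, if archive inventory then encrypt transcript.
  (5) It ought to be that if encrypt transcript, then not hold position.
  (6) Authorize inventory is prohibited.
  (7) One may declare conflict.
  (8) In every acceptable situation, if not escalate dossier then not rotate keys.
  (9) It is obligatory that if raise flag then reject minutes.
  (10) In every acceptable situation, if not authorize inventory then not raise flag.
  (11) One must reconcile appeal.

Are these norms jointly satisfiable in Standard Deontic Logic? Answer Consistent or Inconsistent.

Consistent

Premise 9 is O(raise_flag → reject_minutes), but O(raise_flag) is not derivable from the premises, so it does not yield O(reject_minutes).
So O(reject_minutes) is not derivable, and the apparent clash with O(¬reject_minutes) does not arise.
A world satisfying every obligation exists (e.g. archive_inventory=false, authorize_inventory=false, declare_conflict=false, encrypt_transcript=false, escalate_dossier=true, hold_position=false, raise_flag=false, reconcile_appeal=true, reject_minutes=false, rotate_keys=true); no atom is both obligatory and forbidden, so the set is consistent.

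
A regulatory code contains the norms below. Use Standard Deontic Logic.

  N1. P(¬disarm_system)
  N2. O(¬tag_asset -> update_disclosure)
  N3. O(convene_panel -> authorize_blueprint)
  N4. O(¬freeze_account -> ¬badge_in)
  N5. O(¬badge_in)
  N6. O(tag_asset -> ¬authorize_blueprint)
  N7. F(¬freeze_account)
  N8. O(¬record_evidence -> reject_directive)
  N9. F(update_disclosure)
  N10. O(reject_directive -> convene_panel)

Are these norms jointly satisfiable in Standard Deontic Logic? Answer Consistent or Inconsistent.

Consistent

Premise 4 is O(¬freeze_account -> ¬badge_in); even if O(¬badge_in) held, inferring O(¬freeze_account) would be affirming the consequent — invalid.
So O(¬freeze_account) is not derivable, and the apparent clash with O(freeze_account) does not arise.
A world satisfying every obligation exists (e.g. authorize_blueprint=false, badge_in=false, convene_panel=false, disarm_system=false, freeze_account=true, record_evidence=true, reject_directive=false, tag_asset=true, update_disclosure=false); no atom is both obligatory and forbidden, so the set is consistent.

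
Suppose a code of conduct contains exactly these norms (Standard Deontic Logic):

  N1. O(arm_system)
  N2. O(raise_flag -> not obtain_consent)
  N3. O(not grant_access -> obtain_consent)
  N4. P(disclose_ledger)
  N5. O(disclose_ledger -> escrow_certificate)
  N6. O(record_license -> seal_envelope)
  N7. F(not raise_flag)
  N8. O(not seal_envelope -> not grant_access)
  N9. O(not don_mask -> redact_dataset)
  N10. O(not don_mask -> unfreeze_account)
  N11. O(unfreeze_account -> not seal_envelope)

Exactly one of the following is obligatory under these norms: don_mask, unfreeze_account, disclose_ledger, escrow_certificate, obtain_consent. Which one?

don_mask

Premise 7, F(not raise_flag), is equivalent to O(raise_flag).
Premise 2 is O(raise_flag -> not obtain_consent); since O(raise_flag), deontic closure gives O(not obtain_consent).
The contrapositive of premise 3 (O(not grant_access -> obtain_consent)) is O(not obtain_consent -> grant_access), and O(not obtain_consent) is already established, so O(grant_access).
Premise 8, O(not seal_envelope -> not grant_access), contraposes to O(grant_access -> seal_envelope); with O(grant_access) we get O(seal_envelope).
The contrapositive of premise 11 (O(unfreeze_account -> not seal_envelope)) is O(seal_envelope -> not unfreeze_account), and O(seal_envelope) is already established, so O(not unfreeze_account).
Premise 10 is O(not don_mask -> unfreeze_account); contrapositively O(not unfreeze_account -> don_mask). Since O(not unfreeze_account) holds, K gives O(don_mask).
So O(don_mask) holds — don_mask is obligatory. None of the other listed options is made obligatory by any chain of premises.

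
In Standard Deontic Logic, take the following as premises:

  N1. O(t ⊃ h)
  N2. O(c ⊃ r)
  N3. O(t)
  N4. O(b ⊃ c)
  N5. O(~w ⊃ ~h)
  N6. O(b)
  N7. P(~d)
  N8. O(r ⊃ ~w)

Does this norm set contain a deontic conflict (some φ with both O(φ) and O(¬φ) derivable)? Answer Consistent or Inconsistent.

Premise 3 states O(t) outright.
Premise 1 is O(t ⊃ h); since O(t), deontic closure gives O(h).
Premise 5, O(~w ⊃ ~h), contraposes to O(h ⊃ w); with O(h) we get O(w).
Premise 8, O(r ⊃ ~w), contraposes to O(w ⊃ ~r); with O(w) we get O(~r).
Premise 2 is O(c ⊃ r); contrapositively O(~r ⊃ ~c). Since O(~r) holds, K gives O(~c).
The contrapositive of premise 4 (O(b ⊃ c)) is O(~c ⊃ ~b), and O(~c) is already established, so O(~b).
Yet premise 6 states O(b).
We now have both O(~b) and O(b) — b is simultaneously obligatory and forbidden, violating the D-axiom.

Inconsistent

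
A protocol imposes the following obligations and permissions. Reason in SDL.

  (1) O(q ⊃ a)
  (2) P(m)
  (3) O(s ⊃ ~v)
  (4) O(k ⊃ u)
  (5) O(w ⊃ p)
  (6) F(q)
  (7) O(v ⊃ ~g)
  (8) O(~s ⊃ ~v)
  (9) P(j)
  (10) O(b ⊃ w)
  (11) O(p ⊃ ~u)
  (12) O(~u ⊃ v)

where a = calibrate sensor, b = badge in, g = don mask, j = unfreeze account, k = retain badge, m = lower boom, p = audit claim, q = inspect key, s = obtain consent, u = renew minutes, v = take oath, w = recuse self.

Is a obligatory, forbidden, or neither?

Premise 1 is O(q ⊃ a), but O(q) is not derivable from the premises, so it does not yield O(a).
No premise or chain of K-axiom applications forces O(a), and none forces O(~a). So a is neither obligatory nor forbidden under these norms.

Neither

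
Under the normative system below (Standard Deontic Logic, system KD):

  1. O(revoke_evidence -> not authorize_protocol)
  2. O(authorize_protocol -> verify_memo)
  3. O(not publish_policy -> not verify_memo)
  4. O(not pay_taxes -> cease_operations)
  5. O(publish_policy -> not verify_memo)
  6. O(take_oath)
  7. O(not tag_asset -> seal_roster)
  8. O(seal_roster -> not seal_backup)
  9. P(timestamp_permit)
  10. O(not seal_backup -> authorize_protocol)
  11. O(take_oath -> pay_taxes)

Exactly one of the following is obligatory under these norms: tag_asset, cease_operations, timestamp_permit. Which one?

Premises 3 and 5 are O(not publish_policy -> not verify_memo) and O(publish_policy -> not verify_memo); every ideal world satisfies not publish_policy or publish_policy, so in either case not verify_memo holds — hence O(not verify_memo).
The contrapositive of premise 2 (O(authorize_protocol -> verify_memo)) is O(not verify_memo -> not authorize_protocol), and O(not verify_memo) is already established, so O(not authorize_protocol).
The contrapositive of premise 10 (O(not seal_backup -> authorize_protocol)) is O(not authorize_protocol -> seal_backup), and O(not authorize_protocol) is already established, so O(seal_backup).
Premise 8, O(seal_roster -> not seal_backup), contraposes to O(seal_backup -> not seal_roster); with O(seal_backup) we get O(not seal_roster).
Premise 7, O(not tag_asset -> seal_roster), contraposes to O(not seal_roster -> tag_asset); with O(not seal_roster) we get O(tag_asset).
So O(tag_asset) holds — tag_asset is obligatory. None of the other listed options is made obligatory by any chain of premises.

tag_asset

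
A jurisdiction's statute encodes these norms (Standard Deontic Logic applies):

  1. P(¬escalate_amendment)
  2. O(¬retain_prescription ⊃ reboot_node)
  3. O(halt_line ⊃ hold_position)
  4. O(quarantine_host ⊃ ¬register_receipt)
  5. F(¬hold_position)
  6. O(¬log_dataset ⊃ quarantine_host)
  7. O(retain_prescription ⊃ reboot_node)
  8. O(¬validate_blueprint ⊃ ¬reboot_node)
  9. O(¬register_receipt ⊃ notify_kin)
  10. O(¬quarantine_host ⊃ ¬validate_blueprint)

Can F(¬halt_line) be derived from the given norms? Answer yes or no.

No

Premise 3 is O(halt_line ⊃ hold_position); even if O(hold_position) held, inferring O(halt_line) would be affirming the consequent — invalid.
No other premise forces O(halt_line). An ideal world satisfying every premise can still have ¬halt_line true, so F(¬halt_line) is not derivable.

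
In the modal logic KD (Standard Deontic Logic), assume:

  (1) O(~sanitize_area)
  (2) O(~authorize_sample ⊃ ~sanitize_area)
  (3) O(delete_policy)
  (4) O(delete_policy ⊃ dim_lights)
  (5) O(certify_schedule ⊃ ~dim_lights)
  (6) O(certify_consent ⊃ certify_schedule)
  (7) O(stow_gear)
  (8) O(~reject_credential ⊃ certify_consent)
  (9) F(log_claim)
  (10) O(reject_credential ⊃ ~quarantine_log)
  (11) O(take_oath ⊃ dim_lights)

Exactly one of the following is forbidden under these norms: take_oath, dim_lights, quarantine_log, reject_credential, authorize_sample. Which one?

quarantine_log

Premise 3 gives O(delete_policy).
Applying K to premise 4 (O(delete_policy ⊃ dim_lights)) and O(delete_policy) yields O(dim_lights).
Premise 5 is O(certify_schedule ⊃ ~dim_lights); contrapositively O(dim_lights ⊃ ~certify_schedule). Since O(dim_lights) holds, K gives O(~certify_schedule).
Premise 6 is O(certify_consent ⊃ certify_schedule); contrapositively O(~certify_schedule ⊃ ~certify_consent). Since O(~certify_schedule) holds, K gives O(~certify_consent).
Premise 8 is O(~reject_credential ⊃ certify_consent); contrapositively O(~certify_consent ⊃ reject_credential). Since O(~certify_consent) holds, K gives O(reject_credential).
From O(reject_credential) and premise 10, O(reject_credential ⊃ ~quarantine_log), we obtain O(~quarantine_log).
So O(~quarantine_log) holds, i.e. quarantine_log is forbidden. None of the other listed options is forbidden under the premises.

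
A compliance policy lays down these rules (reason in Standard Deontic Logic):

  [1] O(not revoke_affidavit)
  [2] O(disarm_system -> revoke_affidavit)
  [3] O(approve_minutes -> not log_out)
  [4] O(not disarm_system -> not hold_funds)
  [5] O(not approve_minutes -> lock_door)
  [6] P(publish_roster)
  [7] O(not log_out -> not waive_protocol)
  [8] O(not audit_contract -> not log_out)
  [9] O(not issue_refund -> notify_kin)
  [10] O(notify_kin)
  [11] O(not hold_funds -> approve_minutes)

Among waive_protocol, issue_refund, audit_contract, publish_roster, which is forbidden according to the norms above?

Premise 1 states O(not revoke_affidavit) outright.
Premise 2 is O(disarm_system -> revoke_affidavit); contrapositively O(not revoke_affidavit -> not disarm_system). Since O(not revoke_affidavit) holds, K gives O(not disarm_system).
Premise 4 is O(not disarm_system -> not hold_funds); since O(not disarm_system), deontic closure gives O(not hold_funds).
Premise 11 is O(not hold_funds -> approve_minutes); since O(not hold_funds), deontic closure gives O(approve_minutes).
Premise 3 is O(approve_minutes -> not log_out); since O(approve_minutes), deontic closure gives O(not log_out).
From O(not log_out) and premise 7, O(not log_out -> not waive_protocol), we obtain O(not waive_protocol).
So O(not waive_protocol) holds, i.e. waive_protocol is forbidden. None of the other listed options is forbidden under the premises.

waive_protocol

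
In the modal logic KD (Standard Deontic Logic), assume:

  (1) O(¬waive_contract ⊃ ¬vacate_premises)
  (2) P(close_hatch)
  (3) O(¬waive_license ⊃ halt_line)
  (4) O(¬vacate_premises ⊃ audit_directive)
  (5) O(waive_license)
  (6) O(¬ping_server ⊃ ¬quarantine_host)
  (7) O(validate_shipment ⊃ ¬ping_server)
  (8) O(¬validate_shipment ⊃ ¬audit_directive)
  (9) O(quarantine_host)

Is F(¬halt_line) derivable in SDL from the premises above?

No

Premise 3 is O(¬waive_license ⊃ halt_line), but O(¬waive_license) is not derivable from the premises, so it does not yield O(halt_line).
No other premise forces O(halt_line). An ideal world satisfying every premise can still have ¬halt_line true, so F(¬halt_line) is not derivable.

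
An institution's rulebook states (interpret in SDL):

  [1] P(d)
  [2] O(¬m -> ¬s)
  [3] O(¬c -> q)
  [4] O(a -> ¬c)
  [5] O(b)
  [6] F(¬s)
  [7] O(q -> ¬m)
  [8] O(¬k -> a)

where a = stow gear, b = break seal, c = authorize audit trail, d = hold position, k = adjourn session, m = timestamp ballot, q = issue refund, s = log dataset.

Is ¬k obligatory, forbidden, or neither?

Forbidden

F(¬s) at premise 6 means O(s).
Premise 2 is O(¬m -> ¬s); contrapositively O(s -> m). Since O(s) holds, K gives O(m).
The contrapositive of premise 7 (O(q -> ¬m)) is O(m -> ¬q), and O(m) is already established, so O(¬q).
Premise 3 is O(¬c -> q); contrapositively O(¬q -> c). Since O(¬q) holds, K gives O(c).
Premise 4, O(a -> ¬c), contraposes to O(c -> ¬a); with O(c) we get O(¬a).
Premise 8 is O(¬k -> a); contrapositively O(¬a -> k). Since O(¬a) holds, K gives O(k).
Premises 1, 5 do not contribute to this derivation.
Thus O(k), which is F(¬k): ¬k is forbidden.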